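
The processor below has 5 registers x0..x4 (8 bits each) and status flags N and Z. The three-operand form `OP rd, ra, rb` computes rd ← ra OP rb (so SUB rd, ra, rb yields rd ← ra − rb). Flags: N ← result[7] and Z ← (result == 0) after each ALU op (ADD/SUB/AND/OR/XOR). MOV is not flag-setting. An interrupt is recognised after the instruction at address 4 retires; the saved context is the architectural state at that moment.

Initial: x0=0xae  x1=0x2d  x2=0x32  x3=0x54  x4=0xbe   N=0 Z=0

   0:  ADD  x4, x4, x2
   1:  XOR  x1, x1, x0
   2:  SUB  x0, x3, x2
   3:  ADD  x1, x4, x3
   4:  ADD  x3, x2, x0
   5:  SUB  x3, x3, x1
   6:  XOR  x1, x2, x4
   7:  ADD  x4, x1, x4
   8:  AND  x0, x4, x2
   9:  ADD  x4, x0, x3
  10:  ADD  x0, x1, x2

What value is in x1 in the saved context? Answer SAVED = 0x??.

after  0: x0=0xae x1=0x2d x2=0x32 x3=0x54 x4=0xf0  N=1 Z=0
after  1: x0=0xae x1=0x83 x2=0x32 x3=0x54 x4=0xf0  N=1 Z=0
after  2: x0=0x22 x1=0x83 x2=0x32 x3=0x54 x4=0xf0  N=0 Z=0
after  3: x0=0x22 x1=0x44 x2=0x32 x3=0x54 x4=0xf0  N=0 Z=0
after  4: x0=0x22 x1=0x44 x2=0x32 x3=0x54 x4=0xf0  N=0 Z=0
-- IRQ taken; context saved, return-PC = 5 --

SAVED = 0x44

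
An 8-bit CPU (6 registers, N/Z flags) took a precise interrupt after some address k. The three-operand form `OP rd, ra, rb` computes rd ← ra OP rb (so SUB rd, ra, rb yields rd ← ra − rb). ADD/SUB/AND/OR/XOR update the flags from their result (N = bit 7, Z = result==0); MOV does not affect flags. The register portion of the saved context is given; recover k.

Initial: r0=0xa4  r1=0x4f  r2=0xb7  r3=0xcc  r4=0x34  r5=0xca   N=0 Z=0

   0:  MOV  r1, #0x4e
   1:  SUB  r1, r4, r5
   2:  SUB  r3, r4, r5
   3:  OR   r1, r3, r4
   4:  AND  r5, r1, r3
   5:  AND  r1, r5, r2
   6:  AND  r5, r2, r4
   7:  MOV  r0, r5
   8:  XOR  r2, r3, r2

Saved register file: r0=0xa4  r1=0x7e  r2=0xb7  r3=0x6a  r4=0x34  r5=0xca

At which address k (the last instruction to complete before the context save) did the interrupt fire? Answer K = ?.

after  0: r0=0xa4 r1=0x4e r2=0xb7 r3=0xcc r4=0x34 r5=0xca  N=0 Z=0
after  1: r0=0xa4 r1=0x6a r2=0xb7 r3=0xcc r4=0x34 r5=0xca  N=0 Z=0
after  2: r0=0xa4 r1=0x6a r2=0xb7 r3=0x6a r4=0x34 r5=0xca  N=0 Z=0
after  3: r0=0xa4 r1=0x7e r2=0xb7 r3=0x6a r4=0x34 r5=0xca  N=0 Z=0
-- IRQ taken; context saved, return-PC = 4 --

K = 3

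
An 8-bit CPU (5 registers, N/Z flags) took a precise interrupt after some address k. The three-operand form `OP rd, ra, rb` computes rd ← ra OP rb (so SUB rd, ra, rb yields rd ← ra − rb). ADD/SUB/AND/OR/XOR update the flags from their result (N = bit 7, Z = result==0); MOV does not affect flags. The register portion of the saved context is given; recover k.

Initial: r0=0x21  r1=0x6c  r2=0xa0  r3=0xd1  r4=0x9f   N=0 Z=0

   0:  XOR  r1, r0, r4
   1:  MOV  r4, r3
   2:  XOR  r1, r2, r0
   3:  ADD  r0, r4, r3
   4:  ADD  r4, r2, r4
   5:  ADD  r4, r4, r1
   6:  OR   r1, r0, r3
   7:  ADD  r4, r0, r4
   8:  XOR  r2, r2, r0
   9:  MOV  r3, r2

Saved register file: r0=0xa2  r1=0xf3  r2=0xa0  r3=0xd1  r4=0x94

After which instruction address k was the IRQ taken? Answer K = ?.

K = 7

after  0: r0=0x21 r1=0xbe r2=0xa0 r3=0xd1 r4=0x9f  N=1 Z=0
after  1: r0=0x21 r1=0xbe r2=0xa0 r3=0xd1 r4=0xd1  N=1 Z=0
after  2: r0=0x21 r1=0x81 r2=0xa0 r3=0xd1 r4=0xd1  N=1 Z=0
after  3: r0=0xa2 r1=0x81 r2=0xa0 r3=0xd1 r4=0xd1  N=1 Z=0
after  4: r0=0xa2 r1=0x81 r2=0xa0 r3=0xd1 r4=0x71  N=0 Z=0
after  5: r0=0xa2 r1=0x81 r2=0xa0 r3=0xd1 r4=0xf2  N=1 Z=0
after  6: r0=0xa2 r1=0xf3 r2=0xa0 r3=0xd1 r4=0xf2  N=1 Z=0
after  7: r0=0xa2 r1=0xf3 r2=0xa0 r3=0xd1 r4=0x94  N=1 Z=0
-- IRQ taken; context saved, return-PC = 8 --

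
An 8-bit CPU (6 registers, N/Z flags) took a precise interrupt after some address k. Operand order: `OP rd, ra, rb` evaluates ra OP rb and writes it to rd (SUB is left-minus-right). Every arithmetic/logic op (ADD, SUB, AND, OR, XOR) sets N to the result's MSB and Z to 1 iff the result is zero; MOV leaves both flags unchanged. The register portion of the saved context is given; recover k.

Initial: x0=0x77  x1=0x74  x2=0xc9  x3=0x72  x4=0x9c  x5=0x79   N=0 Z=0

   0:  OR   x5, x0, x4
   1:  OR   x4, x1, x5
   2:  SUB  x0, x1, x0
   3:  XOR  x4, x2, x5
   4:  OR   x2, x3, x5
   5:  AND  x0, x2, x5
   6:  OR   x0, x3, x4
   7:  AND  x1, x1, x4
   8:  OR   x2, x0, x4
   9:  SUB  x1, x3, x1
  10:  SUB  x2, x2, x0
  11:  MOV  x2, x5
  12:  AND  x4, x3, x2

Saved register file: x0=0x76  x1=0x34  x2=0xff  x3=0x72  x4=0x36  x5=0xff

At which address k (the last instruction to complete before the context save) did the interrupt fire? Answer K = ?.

K = 7

after  0: x0=0x77 x1=0x74 x2=0xc9 x3=0x72 x4=0x9c x5=0xff  N=1 Z=0
after  1: x0=0x77 x1=0x74 x2=0xc9 x3=0x72 x4=0xff x5=0xff  N=1 Z=0
after  2: x0=0xfd x1=0x74 x2=0xc9 x3=0x72 x4=0xff x5=0xff  N=1 Z=0
after  3: x0=0xfd x1=0x74 x2=0xc9 x3=0x72 x4=0x36 x5=0xff  N=0 Z=0
after  4: x0=0xfd x1=0x74 x2=0xff x3=0x72 x4=0x36 x5=0xff  N=1 Z=0
after  5: x0=0xff x1=0x74 x2=0xff x3=0x72 x4=0x36 x5=0xff  N=1 Z=0
after  6: x0=0x76 x1=0x74 x2=0xff x3=0x72 x4=0x36 x5=0xff  N=0 Z=0
after  7: x0=0x76 x1=0x34 x2=0xff x3=0x72 x4=0x36 x5=0xff  N=0 Z=0
-- IRQ taken; context saved, return-PC = 8 --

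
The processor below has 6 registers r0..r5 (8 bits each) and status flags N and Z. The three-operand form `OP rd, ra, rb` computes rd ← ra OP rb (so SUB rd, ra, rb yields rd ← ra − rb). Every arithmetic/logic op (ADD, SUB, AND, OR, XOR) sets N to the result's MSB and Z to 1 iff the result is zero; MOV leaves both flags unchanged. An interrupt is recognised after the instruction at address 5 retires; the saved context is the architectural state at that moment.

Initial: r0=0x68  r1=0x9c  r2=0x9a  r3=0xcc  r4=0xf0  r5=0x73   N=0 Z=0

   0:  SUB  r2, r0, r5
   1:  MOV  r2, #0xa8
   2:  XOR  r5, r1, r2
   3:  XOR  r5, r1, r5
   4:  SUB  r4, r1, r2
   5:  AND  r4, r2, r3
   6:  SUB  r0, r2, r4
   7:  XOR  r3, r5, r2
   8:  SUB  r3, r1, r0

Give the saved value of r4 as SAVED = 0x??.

SAVED = 0x88

after  0: r0=0x68 r1=0x9c r2=0xf5 r3=0xcc r4=0xf0 r5=0x73  N=1 Z=0
after  1: r0=0x68 r1=0x9c r2=0xa8 r3=0xcc r4=0xf0 r5=0x73  N=1 Z=0
after  2: r0=0x68 r1=0x9c r2=0xa8 r3=0xcc r4=0xf0 r5=0x34  N=0 Z=0
after  3: r0=0x68 r1=0x9c r2=0xa8 r3=0xcc r4=0xf0 r5=0xa8  N=1 Z=0
after  4: r0=0x68 r1=0x9c r2=0xa8 r3=0xcc r4=0xf4 r5=0xa8  N=1 Z=0
after  5: r0=0x68 r1=0x9c r2=0xa8 r3=0xcc r4=0x88 r5=0xa8  N=1 Z=0
-- IRQ taken; context saved, return-PC = 6 --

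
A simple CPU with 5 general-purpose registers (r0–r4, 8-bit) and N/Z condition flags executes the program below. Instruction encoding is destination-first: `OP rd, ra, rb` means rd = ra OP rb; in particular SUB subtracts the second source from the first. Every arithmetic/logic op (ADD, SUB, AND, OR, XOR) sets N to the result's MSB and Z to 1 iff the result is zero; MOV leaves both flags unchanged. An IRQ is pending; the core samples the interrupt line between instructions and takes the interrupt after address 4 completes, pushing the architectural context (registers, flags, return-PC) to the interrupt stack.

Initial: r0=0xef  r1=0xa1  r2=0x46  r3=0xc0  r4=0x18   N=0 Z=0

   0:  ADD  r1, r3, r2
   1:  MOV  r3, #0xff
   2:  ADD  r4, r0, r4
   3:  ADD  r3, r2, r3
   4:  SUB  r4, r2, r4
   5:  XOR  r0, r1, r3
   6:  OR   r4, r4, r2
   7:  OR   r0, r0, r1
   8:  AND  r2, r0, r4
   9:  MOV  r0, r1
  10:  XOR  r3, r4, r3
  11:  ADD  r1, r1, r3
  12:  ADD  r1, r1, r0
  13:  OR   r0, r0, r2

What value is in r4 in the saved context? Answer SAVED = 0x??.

after  0: r0=0xef r1=0x06 r2=0x46 r3=0xc0 r4=0x18  N=0 Z=0
after  1: r0=0xef r1=0x06 r2=0x46 r3=0xff r4=0x18  N=0 Z=0
after  2: r0=0xef r1=0x06 r2=0x46 r3=0xff r4=0x07  N=0 Z=0
after  3: r0=0xef r1=0x06 r2=0x46 r3=0x45 r4=0x07  N=0 Z=0
after  4: r0=0xef r1=0x06 r2=0x46 r3=0x45 r4=0x3f  N=0 Z=0
-- IRQ taken; context saved, return-PC = 5 --

SAVED = 0x3f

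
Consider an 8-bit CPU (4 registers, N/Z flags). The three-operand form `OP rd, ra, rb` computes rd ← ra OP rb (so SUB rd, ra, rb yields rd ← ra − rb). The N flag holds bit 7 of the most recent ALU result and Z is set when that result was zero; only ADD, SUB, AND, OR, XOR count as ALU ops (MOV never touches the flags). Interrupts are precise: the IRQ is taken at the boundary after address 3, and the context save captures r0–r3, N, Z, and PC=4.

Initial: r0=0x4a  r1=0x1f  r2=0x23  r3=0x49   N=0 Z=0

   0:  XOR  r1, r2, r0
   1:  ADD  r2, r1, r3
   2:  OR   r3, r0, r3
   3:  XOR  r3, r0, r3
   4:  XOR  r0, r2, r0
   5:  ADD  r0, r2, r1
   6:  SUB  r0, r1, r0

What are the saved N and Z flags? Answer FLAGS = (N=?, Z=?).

FLAGS = (N=0, Z=0)

after  0: r0=0x4a r1=0x69 r2=0x23 r3=0x49  N=0 Z=0
after  1: r0=0x4a r1=0x69 r2=0xb2 r3=0x49  N=1 Z=0
after  2: r0=0x4a r1=0x69 r2=0xb2 r3=0x4b  N=0 Z=0
after  3: r0=0x4a r1=0x69 r2=0xb2 r3=0x01  N=0 Z=0
-- IRQ taken; context saved, return-PC = 4 --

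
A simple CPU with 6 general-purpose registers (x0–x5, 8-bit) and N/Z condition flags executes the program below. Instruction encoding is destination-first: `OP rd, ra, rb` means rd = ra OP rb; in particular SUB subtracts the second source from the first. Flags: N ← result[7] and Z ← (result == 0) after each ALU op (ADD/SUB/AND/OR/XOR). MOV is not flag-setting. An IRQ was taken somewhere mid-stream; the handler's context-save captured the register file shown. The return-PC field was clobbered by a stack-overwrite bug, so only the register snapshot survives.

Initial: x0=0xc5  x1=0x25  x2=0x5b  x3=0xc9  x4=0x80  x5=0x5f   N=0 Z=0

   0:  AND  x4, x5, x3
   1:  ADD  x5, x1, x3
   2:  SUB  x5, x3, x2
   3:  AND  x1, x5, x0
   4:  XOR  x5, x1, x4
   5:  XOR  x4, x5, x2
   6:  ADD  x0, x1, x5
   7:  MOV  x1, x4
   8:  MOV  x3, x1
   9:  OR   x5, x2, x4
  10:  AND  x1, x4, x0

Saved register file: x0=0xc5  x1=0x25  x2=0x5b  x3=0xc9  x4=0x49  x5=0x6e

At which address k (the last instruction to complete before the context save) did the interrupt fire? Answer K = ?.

after  0: x0=0xc5 x1=0x25 x2=0x5b x3=0xc9 x4=0x49 x5=0x5f  N=0 Z=0
after  1: x0=0xc5 x1=0x25 x2=0x5b x3=0xc9 x4=0x49 x5=0xee  N=1 Z=0
after  2: x0=0xc5 x1=0x25 x2=0x5b x3=0xc9 x4=0x49 x5=0x6e  N=0 Z=0
-- IRQ taken; context saved, return-PC = 3 --

K = 2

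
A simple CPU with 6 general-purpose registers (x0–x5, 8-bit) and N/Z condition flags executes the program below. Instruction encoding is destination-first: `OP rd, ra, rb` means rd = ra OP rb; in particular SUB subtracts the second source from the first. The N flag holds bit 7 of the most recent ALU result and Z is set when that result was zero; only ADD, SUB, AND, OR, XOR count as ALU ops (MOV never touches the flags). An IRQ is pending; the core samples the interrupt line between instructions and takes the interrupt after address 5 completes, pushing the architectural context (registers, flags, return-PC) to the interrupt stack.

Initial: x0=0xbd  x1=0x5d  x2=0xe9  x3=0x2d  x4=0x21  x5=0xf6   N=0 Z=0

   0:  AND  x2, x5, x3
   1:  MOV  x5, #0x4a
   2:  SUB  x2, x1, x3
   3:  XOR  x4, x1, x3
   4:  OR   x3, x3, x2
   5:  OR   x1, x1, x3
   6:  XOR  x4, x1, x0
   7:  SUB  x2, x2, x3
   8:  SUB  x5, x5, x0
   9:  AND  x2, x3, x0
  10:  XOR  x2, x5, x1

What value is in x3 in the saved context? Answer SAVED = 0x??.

after  0: x0=0xbd x1=0x5d x2=0x24 x3=0x2d x4=0x21 x5=0xf6  N=0 Z=0
after  1: x0=0xbd x1=0x5d x2=0x24 x3=0x2d x4=0x21 x5=0x4a  N=0 Z=0
after  2: x0=0xbd x1=0x5d x2=0x30 x3=0x2d x4=0x21 x5=0x4a  N=0 Z=0
after  3: x0=0xbd x1=0x5d x2=0x30 x3=0x2d x4=0x70 x5=0x4a  N=0 Z=0
after  4: x0=0xbd x1=0x5d x2=0x30 x3=0x3d x4=0x70 x5=0x4a  N=0 Z=0
after  5: x0=0xbd x1=0x7d x2=0x30 x3=0x3d x4=0x70 x5=0x4a  N=0 Z=0
-- IRQ taken; context saved, return-PC = 6 --

SAVED = 0x3d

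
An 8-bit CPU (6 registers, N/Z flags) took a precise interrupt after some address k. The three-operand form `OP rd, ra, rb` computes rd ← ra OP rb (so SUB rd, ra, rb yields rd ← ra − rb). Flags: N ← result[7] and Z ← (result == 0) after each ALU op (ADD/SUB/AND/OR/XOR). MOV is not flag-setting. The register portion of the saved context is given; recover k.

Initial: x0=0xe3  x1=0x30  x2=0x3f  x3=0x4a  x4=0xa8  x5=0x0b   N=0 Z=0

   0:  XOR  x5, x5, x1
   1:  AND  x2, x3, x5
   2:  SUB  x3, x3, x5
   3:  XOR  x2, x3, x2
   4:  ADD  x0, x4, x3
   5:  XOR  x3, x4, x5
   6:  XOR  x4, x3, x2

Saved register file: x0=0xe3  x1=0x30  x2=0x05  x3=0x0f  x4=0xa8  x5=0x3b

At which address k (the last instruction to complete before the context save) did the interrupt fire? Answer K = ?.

after  0: x0=0xe3 x1=0x30 x2=0x3f x3=0x4a x4=0xa8 x5=0x3b  N=0 Z=0
after  1: x0=0xe3 x1=0x30 x2=0x0a x3=0x4a x4=0xa8 x5=0x3b  N=0 Z=0
after  2: x0=0xe3 x1=0x30 x2=0x0a x3=0x0f x4=0xa8 x5=0x3b  N=0 Z=0
after  3: x0=0xe3 x1=0x30 x2=0x05 x3=0x0f x4=0xa8 x5=0x3b  N=0 Z=0
-- IRQ taken; context saved, return-PC = 4 --

K = 3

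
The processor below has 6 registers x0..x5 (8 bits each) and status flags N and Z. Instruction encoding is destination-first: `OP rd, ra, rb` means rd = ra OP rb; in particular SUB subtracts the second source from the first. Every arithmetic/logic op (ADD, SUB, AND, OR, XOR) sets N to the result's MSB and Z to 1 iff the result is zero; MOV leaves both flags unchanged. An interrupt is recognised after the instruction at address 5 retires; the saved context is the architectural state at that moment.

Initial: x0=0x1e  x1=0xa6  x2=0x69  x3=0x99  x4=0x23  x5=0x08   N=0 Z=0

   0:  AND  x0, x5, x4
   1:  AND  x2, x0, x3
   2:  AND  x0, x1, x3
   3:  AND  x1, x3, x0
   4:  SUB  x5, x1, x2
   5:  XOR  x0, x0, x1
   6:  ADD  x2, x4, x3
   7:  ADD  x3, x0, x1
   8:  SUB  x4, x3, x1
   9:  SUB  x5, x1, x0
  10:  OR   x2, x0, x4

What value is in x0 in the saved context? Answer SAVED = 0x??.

SAVED = 0x00

after  0: x0=0x00 x1=0xa6 x2=0x69 x3=0x99 x4=0x23 x5=0x08  N=0 Z=1
after  1: x0=0x00 x1=0xa6 x2=0x00 x3=0x99 x4=0x23 x5=0x08  N=0 Z=1
after  2: x0=0x80 x1=0xa6 x2=0x00 x3=0x99 x4=0x23 x5=0x08  N=1 Z=0
after  3: x0=0x80 x1=0x80 x2=0x00 x3=0x99 x4=0x23 x5=0x08  N=1 Z=0
after  4: x0=0x80 x1=0x80 x2=0x00 x3=0x99 x4=0x23 x5=0x80  N=1 Z=0
after  5: x0=0x00 x1=0x80 x2=0x00 x3=0x99 x4=0x23 x5=0x80  N=0 Z=1
-- IRQ taken; context saved, return-PC = 6 --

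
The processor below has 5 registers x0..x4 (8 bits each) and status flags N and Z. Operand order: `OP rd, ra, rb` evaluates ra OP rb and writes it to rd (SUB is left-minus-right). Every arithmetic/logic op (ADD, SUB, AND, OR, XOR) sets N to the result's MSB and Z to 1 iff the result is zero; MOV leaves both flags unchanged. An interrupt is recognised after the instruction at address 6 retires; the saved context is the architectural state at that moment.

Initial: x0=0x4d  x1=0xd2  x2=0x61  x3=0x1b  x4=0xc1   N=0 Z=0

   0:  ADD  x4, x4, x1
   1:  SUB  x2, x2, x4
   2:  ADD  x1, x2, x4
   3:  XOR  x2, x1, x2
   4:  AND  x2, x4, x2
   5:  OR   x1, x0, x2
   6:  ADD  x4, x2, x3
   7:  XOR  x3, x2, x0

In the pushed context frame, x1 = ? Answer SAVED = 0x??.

SAVED = 0xcf

after  0: x0=0x4d x1=0xd2 x2=0x61 x3=0x1b x4=0x93  N=1 Z=0
after  1: x0=0x4d x1=0xd2 x2=0xce x3=0x1b x4=0x93  N=1 Z=0
after  2: x0=0x4d x1=0x61 x2=0xce x3=0x1b x4=0x93  N=0 Z=0
after  3: x0=0x4d x1=0x61 x2=0xaf x3=0x1b x4=0x93  N=1 Z=0
after  4: x0=0x4d x1=0x61 x2=0x83 x3=0x1b x4=0x93  N=1 Z=0
after  5: x0=0x4d x1=0xcf x2=0x83 x3=0x1b x4=0x93  N=1 Z=0
after  6: x0=0x4d x1=0xcf x2=0x83 x3=0x1b x4=0x9e  N=1 Z=0
-- IRQ taken; context saved, return-PC = 7 --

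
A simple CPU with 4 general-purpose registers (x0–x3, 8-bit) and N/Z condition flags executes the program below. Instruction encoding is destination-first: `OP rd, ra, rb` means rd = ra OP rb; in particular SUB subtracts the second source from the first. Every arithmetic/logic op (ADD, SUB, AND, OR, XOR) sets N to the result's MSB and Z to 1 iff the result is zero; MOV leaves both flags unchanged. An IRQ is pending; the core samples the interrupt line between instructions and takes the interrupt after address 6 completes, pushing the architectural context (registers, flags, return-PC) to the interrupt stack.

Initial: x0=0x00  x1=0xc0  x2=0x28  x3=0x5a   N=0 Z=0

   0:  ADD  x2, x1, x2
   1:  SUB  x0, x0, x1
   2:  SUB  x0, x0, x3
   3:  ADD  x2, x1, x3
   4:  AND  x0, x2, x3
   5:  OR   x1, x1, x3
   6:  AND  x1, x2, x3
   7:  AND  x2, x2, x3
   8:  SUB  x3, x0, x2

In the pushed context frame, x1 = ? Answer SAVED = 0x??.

SAVED = 0x1a

after  0: x0=0x00 x1=0xc0 x2=0xe8 x3=0x5a  N=1 Z=0
after  1: x0=0x40 x1=0xc0 x2=0xe8 x3=0x5a  N=0 Z=0
after  2: x0=0xe6 x1=0xc0 x2=0xe8 x3=0x5a  N=1 Z=0
after  3: x0=0xe6 x1=0xc0 x2=0x1a x3=0x5a  N=0 Z=0
after  4: x0=0x1a x1=0xc0 x2=0x1a x3=0x5a  N=0 Z=0
after  5: x0=0x1a x1=0xda x2=0x1a x3=0x5a  N=1 Z=0
after  6: x0=0x1a x1=0x1a x2=0x1a x3=0x5a  N=0 Z=0
-- IRQ taken; context saved, return-PC = 7 --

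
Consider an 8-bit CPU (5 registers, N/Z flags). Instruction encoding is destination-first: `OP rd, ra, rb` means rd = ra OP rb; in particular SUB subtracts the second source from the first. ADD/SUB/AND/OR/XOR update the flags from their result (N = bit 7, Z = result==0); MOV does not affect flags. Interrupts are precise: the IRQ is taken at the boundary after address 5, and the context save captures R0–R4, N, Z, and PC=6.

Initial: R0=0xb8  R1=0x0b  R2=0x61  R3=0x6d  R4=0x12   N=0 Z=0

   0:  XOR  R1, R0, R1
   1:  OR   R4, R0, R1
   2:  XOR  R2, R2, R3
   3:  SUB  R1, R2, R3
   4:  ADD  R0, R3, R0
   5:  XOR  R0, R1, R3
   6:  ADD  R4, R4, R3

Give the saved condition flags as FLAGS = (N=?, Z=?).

after  0: R0=0xb8 R1=0xb3 R2=0x61 R3=0x6d R4=0x12  N=1 Z=0
after  1: R0=0xb8 R1=0xb3 R2=0x61 R3=0x6d R4=0xbb  N=1 Z=0
after  2: R0=0xb8 R1=0xb3 R2=0x0c R3=0x6d R4=0xbb  N=0 Z=0
after  3: R0=0xb8 R1=0x9f R2=0x0c R3=0x6d R4=0xbb  N=1 Z=0
after  4: R0=0x25 R1=0x9f R2=0x0c R3=0x6d R4=0xbb  N=0 Z=0
after  5: R0=0xf2 R1=0x9f R2=0x0c R3=0x6d R4=0xbb  N=1 Z=0
-- IRQ taken; context saved, return-PC = 6 --

FLAGS = (N=1, Z=0)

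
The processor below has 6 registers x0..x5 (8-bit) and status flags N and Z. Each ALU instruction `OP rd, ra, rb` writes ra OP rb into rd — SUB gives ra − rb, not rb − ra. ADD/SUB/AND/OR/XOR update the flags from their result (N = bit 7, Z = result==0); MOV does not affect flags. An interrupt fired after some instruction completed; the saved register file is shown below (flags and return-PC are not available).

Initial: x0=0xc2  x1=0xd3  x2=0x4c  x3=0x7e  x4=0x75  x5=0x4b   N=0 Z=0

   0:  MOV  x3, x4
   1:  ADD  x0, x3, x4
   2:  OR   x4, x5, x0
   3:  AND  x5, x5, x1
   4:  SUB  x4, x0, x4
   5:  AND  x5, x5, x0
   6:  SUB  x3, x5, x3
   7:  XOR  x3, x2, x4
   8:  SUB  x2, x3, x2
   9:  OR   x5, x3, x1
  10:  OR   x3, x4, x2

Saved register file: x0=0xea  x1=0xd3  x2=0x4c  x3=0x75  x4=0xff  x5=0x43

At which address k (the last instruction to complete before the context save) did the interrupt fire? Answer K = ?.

K = 4

after  0: x0=0xc2 x1=0xd3 x2=0x4c x3=0x75 x4=0x75 x5=0x4b  N=0 Z=0
after  1: x0=0xea x1=0xd3 x2=0x4c x3=0x75 x4=0x75 x5=0x4b  N=1 Z=0
after  2: x0=0xea x1=0xd3 x2=0x4c x3=0x75 x4=0xeb x5=0x4b  N=1 Z=0
after  3: x0=0xea x1=0xd3 x2=0x4c x3=0x75 x4=0xeb x5=0x43  N=0 Z=0
after  4: x0=0xea x1=0xd3 x2=0x4c x3=0x75 x4=0xff x5=0x43  N=1 Z=0
-- IRQ taken; context saved, return-PC = 5 --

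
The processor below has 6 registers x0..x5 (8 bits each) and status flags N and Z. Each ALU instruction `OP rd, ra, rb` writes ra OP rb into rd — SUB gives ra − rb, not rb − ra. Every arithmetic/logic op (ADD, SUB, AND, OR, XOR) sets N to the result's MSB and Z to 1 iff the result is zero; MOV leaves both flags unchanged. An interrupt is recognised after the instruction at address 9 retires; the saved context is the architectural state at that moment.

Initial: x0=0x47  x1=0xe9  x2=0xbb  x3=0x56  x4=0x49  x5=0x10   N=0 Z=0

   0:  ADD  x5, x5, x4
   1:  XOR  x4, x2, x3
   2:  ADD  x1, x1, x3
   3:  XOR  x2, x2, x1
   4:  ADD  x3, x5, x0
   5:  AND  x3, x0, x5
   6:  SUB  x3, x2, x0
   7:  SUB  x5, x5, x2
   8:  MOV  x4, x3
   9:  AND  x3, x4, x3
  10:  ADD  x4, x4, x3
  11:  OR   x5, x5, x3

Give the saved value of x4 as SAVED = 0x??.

after  0: x0=0x47 x1=0xe9 x2=0xbb x3=0x56 x4=0x49 x5=0x59  N=0 Z=0
after  1: x0=0x47 x1=0xe9 x2=0xbb x3=0x56 x4=0xed x5=0x59  N=1 Z=0
after  2: x0=0x47 x1=0x3f x2=0xbb x3=0x56 x4=0xed x5=0x59  N=0 Z=0
after  3: x0=0x47 x1=0x3f x2=0x84 x3=0x56 x4=0xed x5=0x59  N=1 Z=0
after  4: x0=0x47 x1=0x3f x2=0x84 x3=0xa0 x4=0xed x5=0x59  N=1 Z=0
after  5: x0=0x47 x1=0x3f x2=0x84 x3=0x41 x4=0xed x5=0x59  N=0 Z=0
after  6: x0=0x47 x1=0x3f x2=0x84 x3=0x3d x4=0xed x5=0x59  N=0 Z=0
after  7: x0=0x47 x1=0x3f x2=0x84 x3=0x3d x4=0xed x5=0xd5  N=1 Z=0
after  8: x0=0x47 x1=0x3f x2=0x84 x3=0x3d x4=0x3d x5=0xd5  N=1 Z=0
after  9: x0=0x47 x1=0x3f x2=0x84 x3=0x3d x4=0x3d x5=0xd5  N=0 Z=0
-- IRQ taken; context saved, return-PC = 10 --

SAVED = 0x3d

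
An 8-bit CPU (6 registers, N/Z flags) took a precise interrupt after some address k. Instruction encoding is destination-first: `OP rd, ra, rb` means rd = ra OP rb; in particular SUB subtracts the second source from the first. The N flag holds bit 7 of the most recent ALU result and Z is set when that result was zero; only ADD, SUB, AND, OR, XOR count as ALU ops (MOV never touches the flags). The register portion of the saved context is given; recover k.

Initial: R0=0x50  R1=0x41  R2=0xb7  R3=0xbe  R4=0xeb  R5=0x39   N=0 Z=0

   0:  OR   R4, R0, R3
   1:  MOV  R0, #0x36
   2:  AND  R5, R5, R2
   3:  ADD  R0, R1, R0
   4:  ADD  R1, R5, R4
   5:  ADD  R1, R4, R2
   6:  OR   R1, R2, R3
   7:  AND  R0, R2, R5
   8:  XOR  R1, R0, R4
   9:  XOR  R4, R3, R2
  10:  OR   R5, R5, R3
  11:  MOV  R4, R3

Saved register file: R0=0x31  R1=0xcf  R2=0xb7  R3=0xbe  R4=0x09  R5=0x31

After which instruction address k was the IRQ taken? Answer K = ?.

K = 9

after  0: R0=0x50 R1=0x41 R2=0xb7 R3=0xbe R4=0xfe R5=0x39  N=1 Z=0
after  1: R0=0x36 R1=0x41 R2=0xb7 R3=0xbe R4=0xfe R5=0x39  N=1 Z=0
after  2: R0=0x36 R1=0x41 R2=0xb7 R3=0xbe R4=0xfe R5=0x31  N=0 Z=0
after  3: R0=0x77 R1=0x41 R2=0xb7 R3=0xbe R4=0xfe R5=0x31  N=0 Z=0
after  4: R0=0x77 R1=0x2f R2=0xb7 R3=0xbe R4=0xfe R5=0x31  N=0 Z=0
after  5: R0=0x77 R1=0xb5 R2=0xb7 R3=0xbe R4=0xfe R5=0x31  N=1 Z=0
after  6: R0=0x77 R1=0xbf R2=0xb7 R3=0xbe R4=0xfe R5=0x31  N=1 Z=0
after  7: R0=0x31 R1=0xbf R2=0xb7 R3=0xbe R4=0xfe R5=0x31  N=0 Z=0
after  8: R0=0x31 R1=0xcf R2=0xb7 R3=0xbe R4=0xfe R5=0x31  N=1 Z=0
after  9: R0=0x31 R1=0xcf R2=0xb7 R3=0xbe R4=0x09 R5=0x31  N=0 Z=0
-- IRQ taken; context saved, return-PC = 10 --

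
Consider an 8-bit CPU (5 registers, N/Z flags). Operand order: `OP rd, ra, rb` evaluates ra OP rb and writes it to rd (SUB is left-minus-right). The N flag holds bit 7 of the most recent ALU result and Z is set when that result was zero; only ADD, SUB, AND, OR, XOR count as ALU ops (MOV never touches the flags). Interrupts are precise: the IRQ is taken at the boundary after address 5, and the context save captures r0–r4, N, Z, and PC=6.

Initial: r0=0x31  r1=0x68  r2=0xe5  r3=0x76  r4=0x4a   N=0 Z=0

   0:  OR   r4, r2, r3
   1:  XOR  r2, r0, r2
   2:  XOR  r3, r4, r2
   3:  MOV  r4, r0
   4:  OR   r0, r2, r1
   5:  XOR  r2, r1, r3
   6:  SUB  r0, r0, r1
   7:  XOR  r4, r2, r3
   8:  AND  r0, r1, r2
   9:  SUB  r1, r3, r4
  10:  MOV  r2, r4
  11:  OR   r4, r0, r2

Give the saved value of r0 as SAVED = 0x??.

SAVED = 0xfc

after  0: r0=0x31 r1=0x68 r2=0xe5 r3=0x76 r4=0xf7  N=1 Z=0
after  1: r0=0x31 r1=0x68 r2=0xd4 r3=0x76 r4=0xf7  N=1 Z=0
after  2: r0=0x31 r1=0x68 r2=0xd4 r3=0x23 r4=0xf7  N=0 Z=0
after  3: r0=0x31 r1=0x68 r2=0xd4 r3=0x23 r4=0x31  N=0 Z=0
after  4: r0=0xfc r1=0x68 r2=0xd4 r3=0x23 r4=0x31  N=1 Z=0
after  5: r0=0xfc r1=0x68 r2=0x4b r3=0x23 r4=0x31  N=0 Z=0
-- IRQ taken; context saved, return-PC = 6 --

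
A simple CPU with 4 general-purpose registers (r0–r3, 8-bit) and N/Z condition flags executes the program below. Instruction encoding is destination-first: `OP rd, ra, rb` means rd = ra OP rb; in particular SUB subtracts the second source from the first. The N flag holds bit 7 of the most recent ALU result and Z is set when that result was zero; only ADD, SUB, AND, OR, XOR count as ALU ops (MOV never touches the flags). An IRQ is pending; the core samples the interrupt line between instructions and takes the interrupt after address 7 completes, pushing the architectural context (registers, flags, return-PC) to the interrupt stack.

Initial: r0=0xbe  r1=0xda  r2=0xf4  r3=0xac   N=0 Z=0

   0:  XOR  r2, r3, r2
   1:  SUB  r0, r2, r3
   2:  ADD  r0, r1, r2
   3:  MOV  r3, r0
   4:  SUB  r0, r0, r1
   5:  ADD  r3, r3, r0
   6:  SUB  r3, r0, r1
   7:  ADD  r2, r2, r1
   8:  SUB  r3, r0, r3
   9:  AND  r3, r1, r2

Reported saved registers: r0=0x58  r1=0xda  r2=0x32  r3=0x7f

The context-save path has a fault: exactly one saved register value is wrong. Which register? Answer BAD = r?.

after  0: r0=0xbe r1=0xda r2=0x58 r3=0xac  N=0 Z=0
after  1: r0=0xac r1=0xda r2=0x58 r3=0xac  N=1 Z=0
after  2: r0=0x32 r1=0xda r2=0x58 r3=0xac  N=0 Z=0
after  3: r0=0x32 r1=0xda r2=0x58 r3=0x32  N=0 Z=0
after  4: r0=0x58 r1=0xda r2=0x58 r3=0x32  N=0 Z=0
after  5: r0=0x58 r1=0xda r2=0x58 r3=0x8a  N=1 Z=0
after  6: r0=0x58 r1=0xda r2=0x58 r3=0x7e  N=0 Z=0
after  7: r0=0x58 r1=0xda r2=0x32 r3=0x7e  N=0 Z=0
-- IRQ taken; context saved, return-PC = 8 --
mismatch: r3: reported 0x7f vs actual 0x7e

BAD = r3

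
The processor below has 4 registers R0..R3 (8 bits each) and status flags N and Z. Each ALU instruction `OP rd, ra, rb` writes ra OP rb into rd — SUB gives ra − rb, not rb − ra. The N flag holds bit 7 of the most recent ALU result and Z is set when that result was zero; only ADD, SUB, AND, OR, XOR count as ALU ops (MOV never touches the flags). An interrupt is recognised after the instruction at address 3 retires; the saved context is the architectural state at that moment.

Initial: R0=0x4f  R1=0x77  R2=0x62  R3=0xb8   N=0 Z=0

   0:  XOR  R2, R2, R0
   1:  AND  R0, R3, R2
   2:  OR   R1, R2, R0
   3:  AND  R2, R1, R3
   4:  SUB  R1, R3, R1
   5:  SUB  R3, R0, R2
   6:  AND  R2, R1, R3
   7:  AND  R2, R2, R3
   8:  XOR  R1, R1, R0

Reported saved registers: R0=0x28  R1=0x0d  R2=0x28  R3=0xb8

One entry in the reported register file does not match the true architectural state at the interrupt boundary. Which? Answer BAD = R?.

BAD = R1

after  0: R0=0x4f R1=0x77 R2=0x2d R3=0xb8  N=0 Z=0
after  1: R0=0x28 R1=0x77 R2=0x2d R3=0xb8  N=0 Z=0
after  2: R0=0x28 R1=0x2d R2=0x2d R3=0xb8  N=0 Z=0
after  3: R0=0x28 R1=0x2d R2=0x28 R3=0xb8  N=0 Z=0
-- IRQ taken; context saved, return-PC = 4 --
mismatch: R1: reported 0x0d vs actual 0x2d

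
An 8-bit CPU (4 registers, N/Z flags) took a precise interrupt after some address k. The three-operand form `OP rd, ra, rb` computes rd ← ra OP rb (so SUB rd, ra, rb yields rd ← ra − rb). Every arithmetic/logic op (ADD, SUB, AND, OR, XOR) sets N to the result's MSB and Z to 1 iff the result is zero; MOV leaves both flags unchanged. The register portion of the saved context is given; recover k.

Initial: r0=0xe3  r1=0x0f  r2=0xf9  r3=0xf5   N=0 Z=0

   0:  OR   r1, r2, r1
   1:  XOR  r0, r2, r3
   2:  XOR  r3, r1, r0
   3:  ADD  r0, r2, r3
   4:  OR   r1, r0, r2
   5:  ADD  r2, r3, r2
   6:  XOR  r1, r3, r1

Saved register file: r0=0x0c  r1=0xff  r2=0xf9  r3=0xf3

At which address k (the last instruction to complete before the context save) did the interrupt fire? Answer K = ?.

K = 2

after  0: r0=0xe3 r1=0xff r2=0xf9 r3=0xf5  N=1 Z=0
after  1: r0=0x0c r1=0xff r2=0xf9 r3=0xf5  N=0 Z=0
after  2: r0=0x0c r1=0xff r2=0xf9 r3=0xf3  N=1 Z=0
-- IRQ taken; context saved, return-PC = 3 --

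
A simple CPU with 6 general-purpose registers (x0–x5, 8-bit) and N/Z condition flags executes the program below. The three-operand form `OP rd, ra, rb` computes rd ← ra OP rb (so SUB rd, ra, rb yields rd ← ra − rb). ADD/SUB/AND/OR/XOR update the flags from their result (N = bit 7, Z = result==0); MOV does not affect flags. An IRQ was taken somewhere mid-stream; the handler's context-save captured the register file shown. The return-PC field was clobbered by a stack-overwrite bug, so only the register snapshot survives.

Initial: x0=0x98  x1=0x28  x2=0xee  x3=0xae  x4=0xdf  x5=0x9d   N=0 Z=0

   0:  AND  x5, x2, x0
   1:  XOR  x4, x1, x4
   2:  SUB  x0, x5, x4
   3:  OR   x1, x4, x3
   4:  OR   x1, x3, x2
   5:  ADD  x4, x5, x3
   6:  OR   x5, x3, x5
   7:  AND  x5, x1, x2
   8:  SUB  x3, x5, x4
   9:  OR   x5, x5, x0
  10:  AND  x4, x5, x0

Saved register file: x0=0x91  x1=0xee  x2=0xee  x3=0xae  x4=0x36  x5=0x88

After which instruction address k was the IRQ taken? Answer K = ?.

after  0: x0=0x98 x1=0x28 x2=0xee x3=0xae x4=0xdf x5=0x88  N=1 Z=0
after  1: x0=0x98 x1=0x28 x2=0xee x3=0xae x4=0xf7 x5=0x88  N=1 Z=0
after  2: x0=0x91 x1=0x28 x2=0xee x3=0xae x4=0xf7 x5=0x88  N=1 Z=0
after  3: x0=0x91 x1=0xff x2=0xee x3=0xae x4=0xf7 x5=0x88  N=1 Z=0
after  4: x0=0x91 x1=0xee x2=0xee x3=0xae x4=0xf7 x5=0x88  N=1 Z=0
after  5: x0=0x91 x1=0xee x2=0xee x3=0xae x4=0x36 x5=0x88  N=0 Z=0
-- IRQ taken; context saved, return-PC = 6 --

K = 5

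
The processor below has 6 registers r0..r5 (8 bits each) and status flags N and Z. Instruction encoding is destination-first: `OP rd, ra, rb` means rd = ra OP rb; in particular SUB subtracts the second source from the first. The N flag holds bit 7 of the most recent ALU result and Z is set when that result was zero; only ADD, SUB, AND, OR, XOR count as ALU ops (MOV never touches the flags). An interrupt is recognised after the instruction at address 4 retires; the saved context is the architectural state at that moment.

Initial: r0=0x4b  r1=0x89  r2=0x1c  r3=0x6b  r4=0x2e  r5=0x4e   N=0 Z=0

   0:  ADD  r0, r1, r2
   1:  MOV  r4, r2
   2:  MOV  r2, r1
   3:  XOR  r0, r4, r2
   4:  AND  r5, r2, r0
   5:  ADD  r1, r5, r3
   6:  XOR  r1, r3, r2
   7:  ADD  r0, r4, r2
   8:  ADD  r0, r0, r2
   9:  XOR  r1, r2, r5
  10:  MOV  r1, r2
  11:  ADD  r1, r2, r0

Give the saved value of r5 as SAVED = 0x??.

after  0: r0=0xa5 r1=0x89 r2=0x1c r3=0x6b r4=0x2e r5=0x4e  N=1 Z=0
after  1: r0=0xa5 r1=0x89 r2=0x1c r3=0x6b r4=0x1c r5=0x4e  N=1 Z=0
after  2: r0=0xa5 r1=0x89 r2=0x89 r3=0x6b r4=0x1c r5=0x4e  N=1 Z=0
after  3: r0=0x95 r1=0x89 r2=0x89 r3=0x6b r4=0x1c r5=0x4e  N=1 Z=0
after  4: r0=0x95 r1=0x89 r2=0x89 r3=0x6b r4=0x1c r5=0x81  N=1 Z=0
-- IRQ taken; context saved, return-PC = 5 --

SAVED = 0x81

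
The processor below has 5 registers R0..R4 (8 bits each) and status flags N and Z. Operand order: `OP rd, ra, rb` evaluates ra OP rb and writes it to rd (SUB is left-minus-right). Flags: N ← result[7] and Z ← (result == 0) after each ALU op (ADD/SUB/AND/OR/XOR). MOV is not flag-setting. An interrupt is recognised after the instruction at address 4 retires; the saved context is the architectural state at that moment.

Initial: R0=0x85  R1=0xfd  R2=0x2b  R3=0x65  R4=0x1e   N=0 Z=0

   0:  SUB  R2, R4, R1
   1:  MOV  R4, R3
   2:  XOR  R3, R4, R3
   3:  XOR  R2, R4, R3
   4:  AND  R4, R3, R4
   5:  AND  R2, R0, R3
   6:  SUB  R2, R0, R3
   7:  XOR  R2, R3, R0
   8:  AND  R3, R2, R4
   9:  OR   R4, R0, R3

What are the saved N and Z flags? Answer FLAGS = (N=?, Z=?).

after  0: R0=0x85 R1=0xfd R2=0x21 R3=0x65 R4=0x1e  N=0 Z=0
after  1: R0=0x85 R1=0xfd R2=0x21 R3=0x65 R4=0x65  N=0 Z=0
after  2: R0=0x85 R1=0xfd R2=0x21 R3=0x00 R4=0x65  N=0 Z=1
after  3: R0=0x85 R1=0xfd R2=0x65 R3=0x00 R4=0x65  N=0 Z=0
after  4: R0=0x85 R1=0xfd R2=0x65 R3=0x00 R4=0x00  N=0 Z=1
-- IRQ taken; context saved, return-PC = 5 --

FLAGS = (N=0, Z=1)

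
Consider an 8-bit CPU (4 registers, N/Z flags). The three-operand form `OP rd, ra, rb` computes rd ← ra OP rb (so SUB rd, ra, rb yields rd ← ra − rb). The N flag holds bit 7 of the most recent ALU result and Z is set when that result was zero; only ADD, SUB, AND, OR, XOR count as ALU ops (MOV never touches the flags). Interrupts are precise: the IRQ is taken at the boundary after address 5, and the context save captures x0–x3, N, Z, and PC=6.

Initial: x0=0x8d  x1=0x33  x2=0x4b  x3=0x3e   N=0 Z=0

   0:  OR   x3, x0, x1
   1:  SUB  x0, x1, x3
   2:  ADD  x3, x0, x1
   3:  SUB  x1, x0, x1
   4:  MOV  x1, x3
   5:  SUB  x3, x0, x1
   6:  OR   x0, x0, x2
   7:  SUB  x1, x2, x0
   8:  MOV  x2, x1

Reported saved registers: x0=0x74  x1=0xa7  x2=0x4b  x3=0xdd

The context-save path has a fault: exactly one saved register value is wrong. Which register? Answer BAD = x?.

BAD = x3

after  0: x0=0x8d x1=0x33 x2=0x4b x3=0xbf  N=1 Z=0
after  1: x0=0x74 x1=0x33 x2=0x4b x3=0xbf  N=0 Z=0
after  2: x0=0x74 x1=0x33 x2=0x4b x3=0xa7  N=1 Z=0
after  3: x0=0x74 x1=0x41 x2=0x4b x3=0xa7  N=0 Z=0
after  4: x0=0x74 x1=0xa7 x2=0x4b x3=0xa7  N=0 Z=0
after  5: x0=0x74 x1=0xa7 x2=0x4b x3=0xcd  N=1 Z=0
-- IRQ taken; context saved, return-PC = 6 --
mismatch: x3: reported 0xdd vs actual 0xcd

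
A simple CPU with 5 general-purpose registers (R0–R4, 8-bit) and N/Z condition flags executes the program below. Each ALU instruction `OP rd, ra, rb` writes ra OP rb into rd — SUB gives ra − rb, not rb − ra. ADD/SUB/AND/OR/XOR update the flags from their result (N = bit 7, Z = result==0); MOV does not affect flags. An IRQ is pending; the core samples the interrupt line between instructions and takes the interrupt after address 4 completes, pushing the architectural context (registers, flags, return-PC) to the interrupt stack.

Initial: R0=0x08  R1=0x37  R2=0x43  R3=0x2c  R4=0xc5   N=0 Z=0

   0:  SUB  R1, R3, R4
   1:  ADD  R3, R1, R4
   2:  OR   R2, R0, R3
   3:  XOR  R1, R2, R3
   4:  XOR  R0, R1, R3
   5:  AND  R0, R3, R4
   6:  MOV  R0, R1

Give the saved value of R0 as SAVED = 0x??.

after  0: R0=0x08 R1=0x67 R2=0x43 R3=0x2c R4=0xc5  N=0 Z=0
after  1: R0=0x08 R1=0x67 R2=0x43 R3=0x2c R4=0xc5  N=0 Z=0
after  2: R0=0x08 R1=0x67 R2=0x2c R3=0x2c R4=0xc5  N=0 Z=0
after  3: R0=0x08 R1=0x00 R2=0x2c R3=0x2c R4=0xc5  N=0 Z=1
after  4: R0=0x2c R1=0x00 R2=0x2c R3=0x2c R4=0xc5  N=0 Z=0
-- IRQ taken; context saved, return-PC = 5 --

SAVED = 0x2c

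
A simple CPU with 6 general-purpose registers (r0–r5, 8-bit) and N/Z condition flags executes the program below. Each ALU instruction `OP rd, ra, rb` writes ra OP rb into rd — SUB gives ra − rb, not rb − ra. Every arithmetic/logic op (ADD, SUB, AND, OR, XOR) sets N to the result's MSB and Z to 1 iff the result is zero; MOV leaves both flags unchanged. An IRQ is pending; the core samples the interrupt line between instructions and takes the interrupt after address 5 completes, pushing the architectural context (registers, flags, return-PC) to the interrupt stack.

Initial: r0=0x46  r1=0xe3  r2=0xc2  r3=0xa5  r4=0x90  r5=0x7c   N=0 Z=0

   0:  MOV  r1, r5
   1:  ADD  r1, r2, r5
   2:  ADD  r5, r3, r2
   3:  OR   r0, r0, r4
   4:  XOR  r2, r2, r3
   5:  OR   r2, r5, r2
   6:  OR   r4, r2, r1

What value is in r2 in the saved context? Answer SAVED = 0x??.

SAVED = 0x67

after  0: r0=0x46 r1=0x7c r2=0xc2 r3=0xa5 r4=0x90 r5=0x7c  N=0 Z=0
after  1: r0=0x46 r1=0x3e r2=0xc2 r3=0xa5 r4=0x90 r5=0x7c  N=0 Z=0
after  2: r0=0x46 r1=0x3e r2=0xc2 r3=0xa5 r4=0x90 r5=0x67  N=0 Z=0
after  3: r0=0xd6 r1=0x3e r2=0xc2 r3=0xa5 r4=0x90 r5=0x67  N=1 Z=0
after  4: r0=0xd6 r1=0x3e r2=0x67 r3=0xa5 r4=0x90 r5=0x67  N=0 Z=0
after  5: r0=0xd6 r1=0x3e r2=0x67 r3=0xa5 r4=0x90 r5=0x67  N=0 Z=0
-- IRQ taken; context saved, return-PC = 6 --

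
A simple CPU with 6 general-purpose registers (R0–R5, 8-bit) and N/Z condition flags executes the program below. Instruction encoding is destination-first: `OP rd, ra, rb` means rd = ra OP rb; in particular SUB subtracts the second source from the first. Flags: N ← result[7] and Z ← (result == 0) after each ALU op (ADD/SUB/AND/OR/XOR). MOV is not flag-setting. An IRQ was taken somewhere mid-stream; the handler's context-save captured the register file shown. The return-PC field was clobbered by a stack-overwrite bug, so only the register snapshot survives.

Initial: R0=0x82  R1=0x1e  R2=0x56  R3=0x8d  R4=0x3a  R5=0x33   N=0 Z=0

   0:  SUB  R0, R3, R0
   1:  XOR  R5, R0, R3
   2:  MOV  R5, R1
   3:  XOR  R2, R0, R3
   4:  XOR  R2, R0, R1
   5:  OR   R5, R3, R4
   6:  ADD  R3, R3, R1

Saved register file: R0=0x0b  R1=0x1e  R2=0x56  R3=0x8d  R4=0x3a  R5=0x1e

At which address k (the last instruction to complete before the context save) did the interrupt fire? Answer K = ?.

after  0: R0=0x0b R1=0x1e R2=0x56 R3=0x8d R4=0x3a R5=0x33  N=0 Z=0
after  1: R0=0x0b R1=0x1e R2=0x56 R3=0x8d R4=0x3a R5=0x86  N=1 Z=0
after  2: R0=0x0b R1=0x1e R2=0x56 R3=0x8d R4=0x3a R5=0x1e  N=1 Z=0
-- IRQ taken; context saved, return-PC = 3 --

K = 2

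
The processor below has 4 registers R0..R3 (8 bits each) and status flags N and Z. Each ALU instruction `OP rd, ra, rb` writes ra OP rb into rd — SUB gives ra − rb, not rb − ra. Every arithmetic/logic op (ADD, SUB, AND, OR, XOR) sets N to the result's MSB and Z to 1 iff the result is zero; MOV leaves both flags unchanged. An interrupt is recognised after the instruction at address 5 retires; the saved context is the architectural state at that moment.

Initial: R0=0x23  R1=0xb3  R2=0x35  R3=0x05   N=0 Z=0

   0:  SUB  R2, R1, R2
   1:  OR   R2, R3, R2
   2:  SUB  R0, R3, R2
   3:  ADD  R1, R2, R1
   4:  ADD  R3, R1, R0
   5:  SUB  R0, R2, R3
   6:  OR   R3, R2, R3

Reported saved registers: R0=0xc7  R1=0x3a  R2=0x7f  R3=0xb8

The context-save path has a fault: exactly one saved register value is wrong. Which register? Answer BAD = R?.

BAD = R1

after  0: R0=0x23 R1=0xb3 R2=0x7e R3=0x05  N=0 Z=0
after  1: R0=0x23 R1=0xb3 R2=0x7f R3=0x05  N=0 Z=0
after  2: R0=0x86 R1=0xb3 R2=0x7f R3=0x05  N=1 Z=0
after  3: R0=0x86 R1=0x32 R2=0x7f R3=0x05  N=0 Z=0
after  4: R0=0x86 R1=0x32 R2=0x7f R3=0xb8  N=1 Z=0
after  5: R0=0xc7 R1=0x32 R2=0x7f R3=0xb8  N=1 Z=0
-- IRQ taken; context saved, return-PC = 6 --
mismatch: R1: reported 0x3a vs actual 0x32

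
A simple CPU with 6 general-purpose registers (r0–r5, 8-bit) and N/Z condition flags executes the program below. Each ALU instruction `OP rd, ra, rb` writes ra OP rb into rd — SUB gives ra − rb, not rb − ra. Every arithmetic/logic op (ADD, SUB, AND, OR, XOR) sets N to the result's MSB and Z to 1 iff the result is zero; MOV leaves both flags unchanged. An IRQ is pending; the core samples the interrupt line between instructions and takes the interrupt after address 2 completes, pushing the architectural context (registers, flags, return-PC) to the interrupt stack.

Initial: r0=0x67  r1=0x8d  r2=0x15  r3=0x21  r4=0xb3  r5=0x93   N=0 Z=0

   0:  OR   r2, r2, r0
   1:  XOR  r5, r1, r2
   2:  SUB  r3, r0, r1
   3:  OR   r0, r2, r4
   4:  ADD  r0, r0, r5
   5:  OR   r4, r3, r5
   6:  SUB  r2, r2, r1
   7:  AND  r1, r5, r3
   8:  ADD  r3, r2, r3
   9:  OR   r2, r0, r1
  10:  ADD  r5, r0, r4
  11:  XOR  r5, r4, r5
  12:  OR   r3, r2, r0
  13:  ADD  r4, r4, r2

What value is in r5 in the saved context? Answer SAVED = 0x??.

SAVED = 0xfa

after  0: r0=0x67 r1=0x8d r2=0x77 r3=0x21 r4=0xb3 r5=0x93  N=0 Z=0
after  1: r0=0x67 r1=0x8d r2=0x77 r3=0x21 r4=0xb3 r5=0xfa  N=1 Z=0
after  2: r0=0x67 r1=0x8d r2=0x77 r3=0xda r4=0xb3 r5=0xfa  N=1 Z=0
-- IRQ taken; context saved, return-PC = 3 --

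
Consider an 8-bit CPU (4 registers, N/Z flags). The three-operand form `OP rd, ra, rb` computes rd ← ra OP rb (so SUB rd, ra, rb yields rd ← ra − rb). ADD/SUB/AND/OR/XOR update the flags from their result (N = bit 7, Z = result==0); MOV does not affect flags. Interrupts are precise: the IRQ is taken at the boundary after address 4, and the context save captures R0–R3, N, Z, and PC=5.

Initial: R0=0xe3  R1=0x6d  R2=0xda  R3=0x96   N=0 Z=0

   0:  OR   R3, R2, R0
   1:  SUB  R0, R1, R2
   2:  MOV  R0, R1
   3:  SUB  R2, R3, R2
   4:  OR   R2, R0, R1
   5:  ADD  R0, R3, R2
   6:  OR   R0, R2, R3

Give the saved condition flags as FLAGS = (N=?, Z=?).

after  0: R0=0xe3 R1=0x6d R2=0xda R3=0xfb  N=1 Z=0
after  1: R0=0x93 R1=0x6d R2=0xda R3=0xfb  N=1 Z=0
after  2: R0=0x6d R1=0x6d R2=0xda R3=0xfb  N=1 Z=0
after  3: R0=0x6d R1=0x6d R2=0x21 R3=0xfb  N=0 Z=0
after  4: R0=0x6d R1=0x6d R2=0x6d R3=0xfb  N=0 Z=0
-- IRQ taken; context saved, return-PC = 5 --

FLAGS = (N=0, Z=0)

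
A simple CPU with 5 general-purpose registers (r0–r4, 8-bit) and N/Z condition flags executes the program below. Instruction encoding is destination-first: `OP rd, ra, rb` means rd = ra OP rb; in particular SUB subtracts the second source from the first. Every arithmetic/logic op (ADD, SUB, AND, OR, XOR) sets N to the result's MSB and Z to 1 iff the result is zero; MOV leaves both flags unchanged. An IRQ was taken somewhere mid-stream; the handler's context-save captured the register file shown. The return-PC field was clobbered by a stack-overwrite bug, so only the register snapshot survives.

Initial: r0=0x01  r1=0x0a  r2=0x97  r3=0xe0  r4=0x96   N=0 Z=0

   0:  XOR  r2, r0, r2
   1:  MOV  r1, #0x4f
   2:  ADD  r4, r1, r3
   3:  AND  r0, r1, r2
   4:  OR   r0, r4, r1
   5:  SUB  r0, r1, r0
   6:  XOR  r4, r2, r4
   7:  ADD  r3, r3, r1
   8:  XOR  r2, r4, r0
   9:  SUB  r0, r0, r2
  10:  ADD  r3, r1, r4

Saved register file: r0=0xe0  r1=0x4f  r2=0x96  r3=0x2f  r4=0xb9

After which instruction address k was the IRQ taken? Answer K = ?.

K = 7

after  0: r0=0x01 r1=0x0a r2=0x96 r3=0xe0 r4=0x96  N=1 Z=0
after  1: r0=0x01 r1=0x4f r2=0x96 r3=0xe0 r4=0x96  N=1 Z=0
after  2: r0=0x01 r1=0x4f r2=0x96 r3=0xe0 r4=0x2f  N=0 Z=0
after  3: r0=0x06 r1=0x4f r2=0x96 r3=0xe0 r4=0x2f  N=0 Z=0
after  4: r0=0x6f r1=0x4f r2=0x96 r3=0xe0 r4=0x2f  N=0 Z=0
after  5: r0=0xe0 r1=0x4f r2=0x96 r3=0xe0 r4=0x2f  N=1 Z=0
after  6: r0=0xe0 r1=0x4f r2=0x96 r3=0xe0 r4=0xb9  N=1 Z=0
after  7: r0=0xe0 r1=0x4f r2=0x96 r3=0x2f r4=0xb9  N=0 Z=0
-- IRQ taken; context saved, return-PC = 8 --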